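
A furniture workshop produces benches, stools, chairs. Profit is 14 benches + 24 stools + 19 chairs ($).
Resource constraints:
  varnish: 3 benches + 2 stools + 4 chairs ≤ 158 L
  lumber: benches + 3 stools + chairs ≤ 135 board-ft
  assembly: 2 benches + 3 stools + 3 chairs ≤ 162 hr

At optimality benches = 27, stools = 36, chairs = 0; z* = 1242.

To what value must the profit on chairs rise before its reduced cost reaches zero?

20

At the optimum: varnish uses 153 of 158 (slack = 5); lumber uses 135 of 135 (binding); assembly uses 162 of 162 (binding).
By complementary slackness, y = 0 for the non-binding constraint.
Dual feasibility on the basic columns requires 1·y_lumber + 2·y_assembly = 14, 3·y_lumber + 3·y_assembly = 24.
Solving: y_lumber = 2, y_assembly = 6.
chairs enters the basis when its profit ≥ yᵀa₃ = 2·1 + 6·3 = 20.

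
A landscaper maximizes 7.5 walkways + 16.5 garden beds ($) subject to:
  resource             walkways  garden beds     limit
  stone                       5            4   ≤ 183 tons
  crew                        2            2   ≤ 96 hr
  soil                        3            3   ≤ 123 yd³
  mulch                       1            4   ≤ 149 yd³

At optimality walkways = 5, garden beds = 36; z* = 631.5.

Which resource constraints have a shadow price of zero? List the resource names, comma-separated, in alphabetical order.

crew, stone

stone: 169/183 (slack 14)
crew: 82/96 (slack 14)
soil: 123/123 (binding)
mulch: 149/149 (binding)
By complementary slackness, a constraint with positive slack has shadow price 0 → crew, stone.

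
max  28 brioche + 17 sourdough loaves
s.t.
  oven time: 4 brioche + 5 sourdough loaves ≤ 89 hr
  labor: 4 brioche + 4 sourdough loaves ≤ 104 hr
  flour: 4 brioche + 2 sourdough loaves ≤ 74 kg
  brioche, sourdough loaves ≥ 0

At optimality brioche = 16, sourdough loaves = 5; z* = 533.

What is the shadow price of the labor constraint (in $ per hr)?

0

Binding: oven time and flour. Non-binding: labor (20 unused).
Slack constraints have shadow price 0 (complementary slackness).
Dual feasibility on the basic columns requires 4·y_oven time + 4·y_flour = 28, 5·y_oven time + 2·y_flour = 17.
This yields shadow prices y_oven time = 1, y_flour = 6.
Shadow price of labor = 0.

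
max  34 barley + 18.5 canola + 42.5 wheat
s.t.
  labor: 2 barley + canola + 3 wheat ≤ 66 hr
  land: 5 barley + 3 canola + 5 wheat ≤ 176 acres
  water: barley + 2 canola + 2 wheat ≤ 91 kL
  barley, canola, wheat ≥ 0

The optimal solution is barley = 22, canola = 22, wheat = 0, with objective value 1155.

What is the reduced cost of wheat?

-1

Check each constraint at x*: labor 66/66 (tight); land 176/176 (tight); water 66/91 (slack 25).
Slack constraints have shadow price 0 (complementary slackness).
Dual feasibility on the basic columns requires 2·y_labor + 5·y_land = 34, 1·y_labor + 3·y_land = 18.5.
Solving: y_labor = 9.5, y_land = 3.
Reduced cost of wheat: c₃ − yᵀa₃ = 42.5 − (9.5·3 + 3·5) = 42.5 − 43.5 = -1.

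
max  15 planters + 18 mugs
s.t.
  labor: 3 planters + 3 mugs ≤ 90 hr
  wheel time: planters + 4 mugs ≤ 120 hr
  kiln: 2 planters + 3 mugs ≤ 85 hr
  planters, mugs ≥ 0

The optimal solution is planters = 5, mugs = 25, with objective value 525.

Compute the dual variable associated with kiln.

3

Check each constraint at x*: labor 90/90 (tight); wheel time 105/120 (slack 15); kiln 85/85 (tight).
Since wheel time is not tight, its dual is 0.
Dual feasibility on the basic columns requires 3·y_labor + 2·y_kiln = 15, 3·y_labor + 3·y_kiln = 18.
Solving: y_labor = 3, y_kiln = 3.
Shadow price of kiln = 3.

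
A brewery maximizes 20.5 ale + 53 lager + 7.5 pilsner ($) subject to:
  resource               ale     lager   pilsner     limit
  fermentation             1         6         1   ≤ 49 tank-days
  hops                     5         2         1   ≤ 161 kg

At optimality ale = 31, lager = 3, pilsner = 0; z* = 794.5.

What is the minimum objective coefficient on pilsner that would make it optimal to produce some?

Both fermentation and hops are binding at x*.
The binding rows give the dual system: 1·y_fermentation + 5·y_hops = 20.5 and 6·y_fermentation + 2·y_hops = 53.
→ y_fermentation = 8 and y_hops = 2.5.
pilsner enters the basis when its profit ≥ yᵀa₃ = 8·1 + 2.5·1 = 10.5.

10.5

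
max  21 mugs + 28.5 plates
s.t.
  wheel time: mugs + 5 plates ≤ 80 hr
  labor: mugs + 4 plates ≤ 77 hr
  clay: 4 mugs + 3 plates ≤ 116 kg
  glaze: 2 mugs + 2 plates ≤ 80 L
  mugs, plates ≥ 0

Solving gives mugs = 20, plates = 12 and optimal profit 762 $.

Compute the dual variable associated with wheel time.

3

Check each constraint at x*: wheel time 80/80 (tight); labor 68/77 (slack 9); clay 116/116 (tight); glaze 64/80 (slack 16).
By complementary slackness, y = 0 for the non-binding constraints.
Dual feasibility on the basic columns requires 1·y_wheel time + 4·y_clay = 21, 5·y_wheel time + 3·y_clay = 28.5.
→ y_wheel time = 3 and y_clay = 4.5.
Shadow price of wheel time = 3.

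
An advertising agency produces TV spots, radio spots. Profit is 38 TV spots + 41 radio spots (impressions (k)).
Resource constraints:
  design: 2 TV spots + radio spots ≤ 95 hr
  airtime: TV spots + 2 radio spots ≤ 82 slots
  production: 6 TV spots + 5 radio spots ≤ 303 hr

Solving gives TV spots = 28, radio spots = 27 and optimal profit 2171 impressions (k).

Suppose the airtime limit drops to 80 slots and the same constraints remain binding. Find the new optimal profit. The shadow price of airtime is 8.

Δb = -2, so new z* = 2171 + (8)·(-2) = 2171 − 16 = 2155.

2155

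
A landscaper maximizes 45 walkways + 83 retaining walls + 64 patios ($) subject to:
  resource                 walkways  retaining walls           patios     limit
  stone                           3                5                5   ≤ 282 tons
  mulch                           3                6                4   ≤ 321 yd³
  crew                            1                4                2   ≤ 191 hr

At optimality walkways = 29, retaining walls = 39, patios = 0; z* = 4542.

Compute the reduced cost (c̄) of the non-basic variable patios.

-3

At the optimum: stone uses 282 of 282 (binding); mulch uses 321 of 321 (binding); crew uses 185 of 191 (slack = 6).
Since crew is not tight, its dual is 0.
From A_Bᵀ y = c: 3·y_stone + 3·y_mulch = 45; 5·y_stone + 6·y_mulch = 83.
Solving: y_stone = 7, y_mulch = 8.
Reduced cost of patios: c₃ − yᵀa₃ = 64 − (7·5 + 8·4) = 64 − 67 = -3.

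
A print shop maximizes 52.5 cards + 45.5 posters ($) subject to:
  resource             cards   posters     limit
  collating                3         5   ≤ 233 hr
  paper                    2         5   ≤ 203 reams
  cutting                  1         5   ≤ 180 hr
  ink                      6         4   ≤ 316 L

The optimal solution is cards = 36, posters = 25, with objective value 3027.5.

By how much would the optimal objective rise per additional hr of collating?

3.5

At the optimum: collating uses 233 of 233 (binding); paper uses 197 of 203 (slack = 6); cutting uses 161 of 180 (slack = 19); ink uses 316 of 316 (binding).
Slack constraints have shadow price 0 (complementary slackness).
Dual feasibility on the basic columns requires 3·y_collating + 6·y_ink = 52.5, 5·y_collating + 4·y_ink = 45.5.
→ y_collating = 3.5 and y_ink = 7.
Shadow price of collating = 3.5.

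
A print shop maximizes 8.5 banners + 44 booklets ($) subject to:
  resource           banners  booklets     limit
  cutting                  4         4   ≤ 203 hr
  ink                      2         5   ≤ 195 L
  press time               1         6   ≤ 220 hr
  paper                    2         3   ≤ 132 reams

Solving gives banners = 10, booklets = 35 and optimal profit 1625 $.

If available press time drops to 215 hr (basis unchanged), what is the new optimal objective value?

Check each constraint at x*: cutting 180/203 (slack 23); ink 195/195 (tight); press time 220/220 (tight); paper 125/132 (slack 7).
Slack constraints have shadow price 0 (complementary slackness).
The binding rows give the dual system: 2·y_ink + 1·y_press time = 8.5 and 5·y_ink + 6·y_press time = 44.
Solving: y_ink = 1, y_press time = 6.5.
Δz = y_press time·Δb = 6.5 × (-5) = -32.5, so new z* = 1625 − 32.5 = 1592.5.

1592.5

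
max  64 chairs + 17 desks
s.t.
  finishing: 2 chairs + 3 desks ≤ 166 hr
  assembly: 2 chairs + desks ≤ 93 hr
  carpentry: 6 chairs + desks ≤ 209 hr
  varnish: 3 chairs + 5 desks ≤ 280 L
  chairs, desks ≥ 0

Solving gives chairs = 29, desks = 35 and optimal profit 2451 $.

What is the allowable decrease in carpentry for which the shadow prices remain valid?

Binding constraints: assembly, carpentry. The basis is B = [[2,1],[6,1]] with det -4.
Per unit decrease in carpentry, x* moves by d = (-0.25, 0.5).
The basis stays optimal until finishing becomes binding; allowable decrease = 3 hr.

3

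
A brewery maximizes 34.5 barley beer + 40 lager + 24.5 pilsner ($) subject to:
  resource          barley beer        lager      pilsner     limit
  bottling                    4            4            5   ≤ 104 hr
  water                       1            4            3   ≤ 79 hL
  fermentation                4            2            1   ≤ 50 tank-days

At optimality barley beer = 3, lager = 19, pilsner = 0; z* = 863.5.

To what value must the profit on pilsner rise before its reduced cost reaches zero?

26.5

Binding: water and fermentation. Non-binding: bottling (16 unused).
By complementary slackness, y = 0 for the non-binding constraint.
The binding rows give the dual system: 1·y_water + 4·y_fermentation = 34.5 and 4·y_water + 2·y_fermentation = 40.
Solving: y_water = 6.5, y_fermentation = 7.
pilsner enters the basis when its profit ≥ yᵀa₃ = 6.5·3 + 7·1 = 26.5.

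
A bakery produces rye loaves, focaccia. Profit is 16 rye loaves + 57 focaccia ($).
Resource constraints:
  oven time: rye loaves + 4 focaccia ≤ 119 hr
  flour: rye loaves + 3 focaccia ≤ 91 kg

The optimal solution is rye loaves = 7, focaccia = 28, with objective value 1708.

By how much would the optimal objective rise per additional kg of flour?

7

Both oven time and flour are binding at x*.
Dual feasibility on the basic columns requires 1·y_oven time + 1·y_flour = 16, 4·y_oven time + 3·y_flour = 57.
Solving: y_oven time = 9, y_flour = 7.
Shadow price of flour = 7.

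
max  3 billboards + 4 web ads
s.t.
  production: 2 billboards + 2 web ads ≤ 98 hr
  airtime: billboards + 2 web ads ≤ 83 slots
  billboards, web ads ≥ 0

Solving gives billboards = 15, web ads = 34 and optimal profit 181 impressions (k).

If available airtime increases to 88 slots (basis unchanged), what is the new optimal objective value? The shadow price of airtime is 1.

186

Δb = 5, so new z* = 181 + (1)·(5) = 181 + 5 = 186.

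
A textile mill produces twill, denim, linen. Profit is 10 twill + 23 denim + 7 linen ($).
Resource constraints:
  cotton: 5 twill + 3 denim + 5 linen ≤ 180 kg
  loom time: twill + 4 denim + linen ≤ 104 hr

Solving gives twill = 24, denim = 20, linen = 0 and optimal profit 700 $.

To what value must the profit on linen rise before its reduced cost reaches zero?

At the optimum: cotton uses 180 of 180 (binding); loom time uses 104 of 104 (binding).
The binding rows give the dual system: 5·y_cotton + 1·y_loom time = 10 and 3·y_cotton + 4·y_loom time = 23.
This yields shadow prices y_cotton = 1, y_loom time = 5.
linen enters the basis when its profit ≥ yᵀa₃ = 1·5 + 5·1 = 10.

10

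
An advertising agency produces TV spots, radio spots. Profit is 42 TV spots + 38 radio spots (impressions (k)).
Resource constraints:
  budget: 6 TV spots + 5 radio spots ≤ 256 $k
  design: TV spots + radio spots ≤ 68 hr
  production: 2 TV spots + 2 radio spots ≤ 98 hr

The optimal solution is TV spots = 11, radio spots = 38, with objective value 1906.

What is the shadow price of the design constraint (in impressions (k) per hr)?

0

Check each constraint at x*: budget 256/256 (tight); design 49/68 (slack 19); production 98/98 (tight).
Since design is not tight, its dual is 0.
Dual feasibility on the basic columns requires 6·y_budget + 2·y_production = 42, 5·y_budget + 2·y_production = 38.
Solving: y_budget = 4, y_production = 9.
Shadow price of design = 0.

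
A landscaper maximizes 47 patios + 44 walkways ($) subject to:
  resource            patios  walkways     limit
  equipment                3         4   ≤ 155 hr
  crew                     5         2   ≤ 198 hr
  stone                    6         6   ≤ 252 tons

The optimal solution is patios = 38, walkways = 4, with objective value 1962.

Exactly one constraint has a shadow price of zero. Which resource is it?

equipment

equipment: 130/155 (slack 25)
crew: 198/198 (binding)
stone: 252/252 (binding)
By complementary slackness, a constraint with positive slack has shadow price 0 → equipment.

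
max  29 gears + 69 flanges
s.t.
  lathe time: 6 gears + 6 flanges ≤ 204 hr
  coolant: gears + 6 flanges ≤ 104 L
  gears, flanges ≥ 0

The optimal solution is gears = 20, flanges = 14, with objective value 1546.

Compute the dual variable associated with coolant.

At the optimum: lathe time uses 204 of 204 (binding); coolant uses 104 of 104 (binding).
Dual feasibility on the basic columns requires 6·y_lathe time + 1·y_coolant = 29, 6·y_lathe time + 6·y_coolant = 69.
→ y_lathe time = 3.5 and y_coolant = 8.
Shadow price of coolant = 8.

8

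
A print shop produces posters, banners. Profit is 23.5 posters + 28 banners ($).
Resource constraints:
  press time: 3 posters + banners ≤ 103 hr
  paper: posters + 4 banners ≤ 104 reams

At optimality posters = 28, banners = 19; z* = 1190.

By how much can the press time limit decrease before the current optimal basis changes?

77

Binding constraints: press time, paper. The basis is B = [[3,1],[1,4]] with det 11.
Per unit decrease in press time, x* moves by d = (-0.3636, 0.0909).
The basis stays optimal until posters reaches 0; allowable decrease = 77 hr.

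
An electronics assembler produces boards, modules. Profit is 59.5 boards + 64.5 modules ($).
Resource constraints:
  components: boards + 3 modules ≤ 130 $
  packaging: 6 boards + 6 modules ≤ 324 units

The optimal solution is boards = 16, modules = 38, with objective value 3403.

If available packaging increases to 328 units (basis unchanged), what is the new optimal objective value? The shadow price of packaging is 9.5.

Δb = 4, so new z* = 3403 + (9.5)·(4) = 3403 + 38 = 3441.

3441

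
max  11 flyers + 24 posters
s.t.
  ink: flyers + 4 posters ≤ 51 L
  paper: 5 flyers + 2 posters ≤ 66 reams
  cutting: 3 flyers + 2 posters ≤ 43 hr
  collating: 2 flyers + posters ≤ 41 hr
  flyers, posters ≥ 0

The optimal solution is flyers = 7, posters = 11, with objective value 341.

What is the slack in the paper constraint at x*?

9

paper used = 5·7 + 2·11 = 57; slack = 66 − 57 = 9.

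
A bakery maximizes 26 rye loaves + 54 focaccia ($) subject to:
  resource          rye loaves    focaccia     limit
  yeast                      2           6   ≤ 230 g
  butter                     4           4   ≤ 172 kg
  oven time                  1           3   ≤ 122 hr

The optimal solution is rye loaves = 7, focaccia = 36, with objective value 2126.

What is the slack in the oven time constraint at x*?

oven time used = 1·7 + 3·36 = 115; slack = 122 − 115 = 7.

7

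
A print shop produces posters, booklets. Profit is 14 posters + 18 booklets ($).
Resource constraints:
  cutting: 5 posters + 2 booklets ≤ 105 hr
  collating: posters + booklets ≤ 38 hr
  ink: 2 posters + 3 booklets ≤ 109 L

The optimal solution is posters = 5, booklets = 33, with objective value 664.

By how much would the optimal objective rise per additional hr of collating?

6

Check each constraint at x*: cutting 91/105 (slack 14); collating 38/38 (tight); ink 109/109 (tight).
By complementary slackness, y = 0 for the non-binding constraint.
The binding rows give the dual system: 1·y_collating + 2·y_ink = 14 and 1·y_collating + 3·y_ink = 18.
→ y_collating = 6 and y_ink = 4.
Shadow price of collating = 6.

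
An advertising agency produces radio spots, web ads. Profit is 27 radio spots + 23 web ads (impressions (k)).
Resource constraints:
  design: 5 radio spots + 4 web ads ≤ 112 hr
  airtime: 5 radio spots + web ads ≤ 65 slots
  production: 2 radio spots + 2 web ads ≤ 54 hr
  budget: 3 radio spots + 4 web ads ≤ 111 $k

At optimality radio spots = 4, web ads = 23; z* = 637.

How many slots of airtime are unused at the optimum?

airtime used = 5·4 + 1·23 = 43; slack = 65 − 43 = 22.

22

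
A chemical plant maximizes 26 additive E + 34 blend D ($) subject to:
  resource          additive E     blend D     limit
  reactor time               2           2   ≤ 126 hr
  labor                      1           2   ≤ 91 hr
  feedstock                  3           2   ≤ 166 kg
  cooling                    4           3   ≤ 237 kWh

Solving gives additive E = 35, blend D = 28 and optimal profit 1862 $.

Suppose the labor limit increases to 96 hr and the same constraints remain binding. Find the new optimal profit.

Binding: reactor time and labor. Non-binding: feedstock (5 unused), cooling (13 unused).
Since feedstock, cooling are not tight, their duals are 0.
From A_Bᵀ y = c: 2·y_reactor time + 1·y_labor = 26; 2·y_reactor time + 2·y_labor = 34.
This yields shadow prices y_reactor time = 9, y_labor = 8.
Δz = y_labor·Δb = 8 × (5) = 40, so new z* = 1862 + 40 = 1902.

1902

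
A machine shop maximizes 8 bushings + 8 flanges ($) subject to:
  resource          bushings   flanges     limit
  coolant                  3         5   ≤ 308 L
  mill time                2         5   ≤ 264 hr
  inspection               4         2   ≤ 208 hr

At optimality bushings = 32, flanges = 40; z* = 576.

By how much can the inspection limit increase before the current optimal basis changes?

38.4

Binding constraints: mill time, inspection. The basis is B = [[2,5],[4,2]] with det -16.
Per unit increase in inspection, x* moves by d = (0.3125, -0.125).
The basis stays optimal until coolant becomes binding; allowable increase = 38.4 hr.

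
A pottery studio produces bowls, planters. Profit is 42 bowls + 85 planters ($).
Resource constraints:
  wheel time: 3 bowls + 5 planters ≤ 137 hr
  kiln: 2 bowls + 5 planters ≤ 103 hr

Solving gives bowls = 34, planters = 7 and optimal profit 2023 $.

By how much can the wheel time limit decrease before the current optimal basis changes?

34

Binding constraints: wheel time, kiln. The basis is B = [[3,5],[2,5]] with det 5.
Per unit decrease in wheel time, x* moves by d = (-1, 0.4).
The basis stays optimal until bowls reaches 0; allowable decrease = 34 hr.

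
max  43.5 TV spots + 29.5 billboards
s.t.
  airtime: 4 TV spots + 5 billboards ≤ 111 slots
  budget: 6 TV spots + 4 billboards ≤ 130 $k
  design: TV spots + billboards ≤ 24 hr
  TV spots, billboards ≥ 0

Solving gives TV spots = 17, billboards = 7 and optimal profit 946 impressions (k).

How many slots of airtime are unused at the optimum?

airtime used = 4·17 + 5·7 = 103; slack = 111 − 103 = 8.

8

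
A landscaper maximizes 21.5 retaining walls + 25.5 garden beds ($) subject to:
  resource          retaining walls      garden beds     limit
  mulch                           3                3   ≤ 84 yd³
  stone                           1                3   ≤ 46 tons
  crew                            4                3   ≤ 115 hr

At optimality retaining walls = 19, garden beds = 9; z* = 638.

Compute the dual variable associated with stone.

2

At the optimum: mulch uses 84 of 84 (binding); stone uses 46 of 46 (binding); crew uses 103 of 115 (slack = 12).
By complementary slackness, y = 0 for the non-binding constraint.
The binding rows give the dual system: 3·y_mulch + 1·y_stone = 21.5 and 3·y_mulch + 3·y_stone = 25.5.
Solving: y_mulch = 6.5, y_stone = 2.
Shadow price of stone = 2.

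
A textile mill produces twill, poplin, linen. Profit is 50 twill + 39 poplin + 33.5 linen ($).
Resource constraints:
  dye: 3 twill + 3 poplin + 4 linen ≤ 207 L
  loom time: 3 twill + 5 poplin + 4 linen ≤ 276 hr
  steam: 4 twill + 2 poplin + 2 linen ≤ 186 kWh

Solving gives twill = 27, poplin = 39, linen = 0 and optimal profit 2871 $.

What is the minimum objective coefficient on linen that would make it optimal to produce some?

At the optimum: dye uses 198 of 207 (slack = 9); loom time uses 276 of 276 (binding); steam uses 186 of 186 (binding).
Since dye is not tight, its dual is 0.
From A_Bᵀ y = c: 3·y_loom time + 4·y_steam = 50; 5·y_loom time + 2·y_steam = 39.
Solving: y_loom time = 4, y_steam = 9.5.
linen enters the basis when its profit ≥ yᵀa₃ = 4·4 + 9.5·2 = 35.

35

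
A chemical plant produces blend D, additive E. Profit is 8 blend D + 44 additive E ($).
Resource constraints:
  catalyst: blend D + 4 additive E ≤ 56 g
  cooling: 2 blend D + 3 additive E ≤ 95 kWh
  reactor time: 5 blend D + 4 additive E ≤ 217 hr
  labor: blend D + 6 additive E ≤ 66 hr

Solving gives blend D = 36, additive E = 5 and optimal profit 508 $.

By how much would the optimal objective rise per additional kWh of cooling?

At the optimum: catalyst uses 56 of 56 (binding); cooling uses 87 of 95 (slack = 8); reactor time uses 200 of 217 (slack = 17); labor uses 66 of 66 (binding).
Since cooling, reactor time are not tight, their duals are 0.
From A_Bᵀ y = c: 1·y_catalyst + 1·y_labor = 8; 4·y_catalyst + 6·y_labor = 44.
→ y_catalyst = 2 and y_labor = 6.
Shadow price of cooling = 0.

0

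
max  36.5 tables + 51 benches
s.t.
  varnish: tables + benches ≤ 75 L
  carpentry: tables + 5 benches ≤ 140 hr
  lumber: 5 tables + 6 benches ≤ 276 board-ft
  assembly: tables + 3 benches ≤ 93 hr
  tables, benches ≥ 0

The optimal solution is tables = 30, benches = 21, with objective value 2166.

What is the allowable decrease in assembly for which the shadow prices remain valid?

Binding constraints: lumber, assembly. The basis is B = [[5,6],[1,3]] with det 9.
Per unit decrease in assembly, x* moves by d = (0.6667, -0.5556).
The basis stays optimal until benches reaches 0; allowable decrease = 37.8 hr.

37.8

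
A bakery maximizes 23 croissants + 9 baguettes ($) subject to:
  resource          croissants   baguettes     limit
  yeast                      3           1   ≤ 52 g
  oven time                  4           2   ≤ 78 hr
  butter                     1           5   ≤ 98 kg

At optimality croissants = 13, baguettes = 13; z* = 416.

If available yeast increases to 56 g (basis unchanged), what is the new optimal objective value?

At the optimum: yeast uses 52 of 52 (binding); oven time uses 78 of 78 (binding); butter uses 78 of 98 (slack = 20).
By complementary slackness, y = 0 for the non-binding constraint.
The binding rows give the dual system: 3·y_yeast + 4·y_oven time = 23 and 1·y_yeast + 2·y_oven time = 9.
→ y_yeast = 5 and y_oven time = 2.
Δz = y_yeast·Δb = 5 × (4) = 20, so new z* = 416 + 20 = 436.

436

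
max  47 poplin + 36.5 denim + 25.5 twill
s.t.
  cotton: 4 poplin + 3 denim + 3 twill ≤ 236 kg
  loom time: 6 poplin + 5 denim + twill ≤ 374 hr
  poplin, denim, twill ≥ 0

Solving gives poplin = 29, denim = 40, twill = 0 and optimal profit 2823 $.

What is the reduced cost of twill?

-1

At the optimum: cotton uses 236 of 236 (binding); loom time uses 374 of 374 (binding).
Dual feasibility on the basic columns requires 4·y_cotton + 6·y_loom time = 47, 3·y_cotton + 5·y_loom time = 36.5.
This yields shadow prices y_cotton = 8, y_loom time = 2.5.
Reduced cost of twill: c₃ − yᵀa₃ = 25.5 − (8·3 + 2.5·1) = 25.5 − 26.5 = -1.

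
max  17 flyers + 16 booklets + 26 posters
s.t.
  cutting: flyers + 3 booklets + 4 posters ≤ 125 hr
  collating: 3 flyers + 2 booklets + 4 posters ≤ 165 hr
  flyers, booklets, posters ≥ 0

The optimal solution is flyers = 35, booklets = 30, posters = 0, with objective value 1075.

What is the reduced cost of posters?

-2

Check each constraint at x*: cutting 125/125 (tight); collating 165/165 (tight).
Dual feasibility on the basic columns requires 1·y_cutting + 3·y_collating = 17, 3·y_cutting + 2·y_collating = 16.
This yields shadow prices y_cutting = 2, y_collating = 5.
Reduced cost of posters: c₃ − yᵀa₃ = 26 − (2·4 + 5·4) = 26 − 28 = -2.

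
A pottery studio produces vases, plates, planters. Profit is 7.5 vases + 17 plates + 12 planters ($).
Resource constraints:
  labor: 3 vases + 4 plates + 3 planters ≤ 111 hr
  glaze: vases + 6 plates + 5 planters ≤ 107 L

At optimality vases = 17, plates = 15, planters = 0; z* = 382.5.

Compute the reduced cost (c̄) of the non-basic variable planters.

-1.5

At the optimum: labor uses 111 of 111 (binding); glaze uses 107 of 107 (binding).
Dual feasibility on the basic columns requires 3·y_labor + 1·y_glaze = 7.5, 4·y_labor + 6·y_glaze = 17.
→ y_labor = 2 and y_glaze = 1.5.
Reduced cost of planters: c₃ − yᵀa₃ = 12 − (2·3 + 1.5·5) = 12 − 13.5 = -1.5.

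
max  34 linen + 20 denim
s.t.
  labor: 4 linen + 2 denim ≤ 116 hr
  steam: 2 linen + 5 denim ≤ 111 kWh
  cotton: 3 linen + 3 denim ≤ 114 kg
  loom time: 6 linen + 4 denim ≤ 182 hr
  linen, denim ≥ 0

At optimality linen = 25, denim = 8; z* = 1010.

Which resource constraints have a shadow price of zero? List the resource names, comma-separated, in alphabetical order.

labor: 116/116 (binding)
steam: 90/111 (slack 21)
cotton: 99/114 (slack 15)
loom time: 182/182 (binding)
By complementary slackness, a constraint with positive slack has shadow price 0 → cotton, steam.

cotton, steam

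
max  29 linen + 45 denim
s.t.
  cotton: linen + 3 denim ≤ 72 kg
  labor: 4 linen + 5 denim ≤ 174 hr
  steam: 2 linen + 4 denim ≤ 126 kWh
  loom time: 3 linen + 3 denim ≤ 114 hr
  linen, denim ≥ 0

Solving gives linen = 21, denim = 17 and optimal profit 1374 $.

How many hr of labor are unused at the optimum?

5

labor used = 4·21 + 5·17 = 169; slack = 174 − 169 = 5.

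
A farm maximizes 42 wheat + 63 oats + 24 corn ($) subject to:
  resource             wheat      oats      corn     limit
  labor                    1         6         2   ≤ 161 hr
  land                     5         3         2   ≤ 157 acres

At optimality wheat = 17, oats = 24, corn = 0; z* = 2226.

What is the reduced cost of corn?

Check each constraint at x*: labor 161/161 (tight); land 157/157 (tight).
From A_Bᵀ y = c: 1·y_labor + 5·y_land = 42; 6·y_labor + 3·y_land = 63.
This yields shadow prices y_labor = 7, y_land = 7.
Reduced cost of corn: c₃ − yᵀa₃ = 24 − (7·2 + 7·2) = 24 − 28 = -4.

-4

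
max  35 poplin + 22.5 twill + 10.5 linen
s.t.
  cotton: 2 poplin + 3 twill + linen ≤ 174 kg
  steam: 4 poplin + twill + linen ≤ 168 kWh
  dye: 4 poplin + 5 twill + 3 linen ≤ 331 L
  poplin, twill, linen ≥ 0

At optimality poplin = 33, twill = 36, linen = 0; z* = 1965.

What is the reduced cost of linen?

-1

Check each constraint at x*: cotton 174/174 (tight); steam 168/168 (tight); dye 312/331 (slack 19).
By complementary slackness, y = 0 for the non-binding constraint.
Dual feasibility on the basic columns requires 2·y_cotton + 4·y_steam = 35, 3·y_cotton + 1·y_steam = 22.5.
→ y_cotton = 5.5 and y_steam = 6.
Reduced cost of linen: c₃ − yᵀa₃ = 10.5 − (5.5·1 + 6·1) = 10.5 − 11.5 = -1.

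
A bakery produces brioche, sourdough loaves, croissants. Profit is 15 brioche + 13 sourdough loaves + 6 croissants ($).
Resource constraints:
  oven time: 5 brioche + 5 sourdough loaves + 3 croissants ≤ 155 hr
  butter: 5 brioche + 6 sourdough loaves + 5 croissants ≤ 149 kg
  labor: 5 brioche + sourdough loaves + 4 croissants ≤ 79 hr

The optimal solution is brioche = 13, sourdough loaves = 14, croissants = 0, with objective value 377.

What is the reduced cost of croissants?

Check each constraint at x*: oven time 135/155 (slack 20); butter 149/149 (tight); labor 79/79 (tight).
By complementary slackness, y = 0 for the non-binding constraint.
Dual feasibility on the basic columns requires 5·y_butter + 5·y_labor = 15, 6·y_butter + 1·y_labor = 13.
Solving: y_butter = 2, y_labor = 1.
Reduced cost of croissants: c₃ − yᵀa₃ = 6 − (2·5 + 1·4) = 6 − 14 = -8.

-8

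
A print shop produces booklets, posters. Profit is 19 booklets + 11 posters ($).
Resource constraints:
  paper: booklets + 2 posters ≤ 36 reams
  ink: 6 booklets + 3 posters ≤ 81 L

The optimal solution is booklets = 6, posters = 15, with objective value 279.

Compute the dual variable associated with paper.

1

At the optimum: paper uses 36 of 36 (binding); ink uses 81 of 81 (binding).
From A_Bᵀ y = c: 1·y_paper + 6·y_ink = 19; 2·y_paper + 3·y_ink = 11.
→ y_paper = 1 and y_ink = 3.
Shadow price of paper = 1.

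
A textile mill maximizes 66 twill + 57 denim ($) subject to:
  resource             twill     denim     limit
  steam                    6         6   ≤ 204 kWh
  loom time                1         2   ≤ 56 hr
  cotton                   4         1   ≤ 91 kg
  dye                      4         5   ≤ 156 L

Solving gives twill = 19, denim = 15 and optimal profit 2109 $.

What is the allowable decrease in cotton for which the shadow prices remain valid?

Binding constraints: steam, cotton. The basis is B = [[6,6],[4,1]] with det -18.
Per unit decrease in cotton, x* moves by d = (-0.3333, 0.3333).
The basis stays optimal until dye becomes binding; allowable decrease = 15 kg.

15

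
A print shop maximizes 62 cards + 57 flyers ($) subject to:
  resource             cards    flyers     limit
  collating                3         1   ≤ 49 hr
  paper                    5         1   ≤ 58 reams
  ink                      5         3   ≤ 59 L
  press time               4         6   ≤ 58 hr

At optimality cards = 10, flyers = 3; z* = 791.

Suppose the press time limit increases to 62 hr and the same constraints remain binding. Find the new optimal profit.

At the optimum: collating uses 33 of 49 (slack = 16); paper uses 53 of 58 (slack = 5); ink uses 59 of 59 (binding); press time uses 58 of 58 (binding).
By complementary slackness, y = 0 for the non-binding constraints.
From A_Bᵀ y = c: 5·y_ink + 4·y_press time = 62; 3·y_ink + 6·y_press time = 57.
→ y_ink = 8 and y_press time = 5.5.
Δz = y_press time·Δb = 5.5 × (4) = 22, so new z* = 791 + 22 = 813.

813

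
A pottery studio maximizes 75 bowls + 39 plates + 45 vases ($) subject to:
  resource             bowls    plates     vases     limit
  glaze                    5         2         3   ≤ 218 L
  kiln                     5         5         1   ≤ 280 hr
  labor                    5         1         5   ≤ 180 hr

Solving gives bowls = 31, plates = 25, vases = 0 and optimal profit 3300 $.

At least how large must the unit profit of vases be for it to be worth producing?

Binding: kiln and labor. Non-binding: glaze (13 unused).
Since glaze is not tight, its dual is 0.
Dual feasibility on the basic columns requires 5·y_kiln + 5·y_labor = 75, 5·y_kiln + 1·y_labor = 39.
→ y_kiln = 6 and y_labor = 9.
vases enters the basis when its profit ≥ yᵀa₃ = 6·1 + 9·5 = 51.

51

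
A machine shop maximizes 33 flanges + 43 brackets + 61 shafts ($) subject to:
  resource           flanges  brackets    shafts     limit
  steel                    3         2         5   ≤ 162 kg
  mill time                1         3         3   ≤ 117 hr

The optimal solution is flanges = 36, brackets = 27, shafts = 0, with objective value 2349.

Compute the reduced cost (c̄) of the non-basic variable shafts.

At the optimum: steel uses 162 of 162 (binding); mill time uses 117 of 117 (binding).
The binding rows give the dual system: 3·y_steel + 1·y_mill time = 33 and 2·y_steel + 3·y_mill time = 43.
This yields shadow prices y_steel = 8, y_mill time = 9.
Reduced cost of shafts: c₃ − yᵀa₃ = 61 − (8·5 + 9·3) = 61 − 67 = -6.

-6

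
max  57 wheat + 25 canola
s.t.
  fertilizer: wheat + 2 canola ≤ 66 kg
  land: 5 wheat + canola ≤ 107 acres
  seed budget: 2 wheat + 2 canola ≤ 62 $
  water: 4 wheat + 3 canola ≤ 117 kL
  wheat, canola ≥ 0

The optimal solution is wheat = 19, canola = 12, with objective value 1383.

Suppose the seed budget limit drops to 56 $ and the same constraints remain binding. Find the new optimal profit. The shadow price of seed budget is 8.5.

Δb = -6, so new z* = 1383 + (8.5)·(-6) = 1383 − 51 = 1332.

1332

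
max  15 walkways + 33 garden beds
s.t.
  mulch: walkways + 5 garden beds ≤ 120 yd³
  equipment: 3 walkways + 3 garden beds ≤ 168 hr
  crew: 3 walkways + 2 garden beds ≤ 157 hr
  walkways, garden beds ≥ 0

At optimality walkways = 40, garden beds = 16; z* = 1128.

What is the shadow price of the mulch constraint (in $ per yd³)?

Check each constraint at x*: mulch 120/120 (tight); equipment 168/168 (tight); crew 152/157 (slack 5).
By complementary slackness, y = 0 for the non-binding constraint.
The binding rows give the dual system: 1·y_mulch + 3·y_equipment = 15 and 5·y_mulch + 3·y_equipment = 33.
This yields shadow prices y_mulch = 4.5, y_equipment = 3.5.
Shadow price of mulch = 4.5.

4.5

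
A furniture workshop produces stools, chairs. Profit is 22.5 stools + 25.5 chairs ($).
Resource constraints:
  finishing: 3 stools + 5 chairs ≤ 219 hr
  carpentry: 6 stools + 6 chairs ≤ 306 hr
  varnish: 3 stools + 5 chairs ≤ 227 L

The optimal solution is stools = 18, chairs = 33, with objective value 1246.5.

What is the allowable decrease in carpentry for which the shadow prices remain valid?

43.2

Binding constraints: finishing, carpentry. The basis is B = [[3,5],[6,6]] with det -12.
Per unit decrease in carpentry, x* moves by d = (-0.4167, 0.25).
The basis stays optimal until stools reaches 0; allowable decrease = 43.2 hr.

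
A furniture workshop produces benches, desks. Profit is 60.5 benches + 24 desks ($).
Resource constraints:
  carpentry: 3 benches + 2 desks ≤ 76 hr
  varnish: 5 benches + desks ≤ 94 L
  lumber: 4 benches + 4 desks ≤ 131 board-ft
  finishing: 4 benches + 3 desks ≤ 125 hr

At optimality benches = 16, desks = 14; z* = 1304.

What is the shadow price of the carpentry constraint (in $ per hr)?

Binding: carpentry and varnish. Non-binding: lumber (11 unused), finishing (19 unused).
Since lumber, finishing are not tight, their duals are 0.
From A_Bᵀ y = c: 3·y_carpentry + 5·y_varnish = 60.5; 2·y_carpentry + 1·y_varnish = 24.
This yields shadow prices y_carpentry = 8.5, y_varnish = 7.
Shadow price of carpentry = 8.5.

8.5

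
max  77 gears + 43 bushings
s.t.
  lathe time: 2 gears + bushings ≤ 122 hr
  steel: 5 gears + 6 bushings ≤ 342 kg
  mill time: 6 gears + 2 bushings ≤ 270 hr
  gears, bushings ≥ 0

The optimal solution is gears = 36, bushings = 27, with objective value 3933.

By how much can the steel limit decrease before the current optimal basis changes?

Binding constraints: steel, mill time. The basis is B = [[5,6],[6,2]] with det -26.
Per unit decrease in steel, x* moves by d = (0.0769, -0.2308).
The basis stays optimal until bushings reaches 0; allowable decrease = 117 kg.

117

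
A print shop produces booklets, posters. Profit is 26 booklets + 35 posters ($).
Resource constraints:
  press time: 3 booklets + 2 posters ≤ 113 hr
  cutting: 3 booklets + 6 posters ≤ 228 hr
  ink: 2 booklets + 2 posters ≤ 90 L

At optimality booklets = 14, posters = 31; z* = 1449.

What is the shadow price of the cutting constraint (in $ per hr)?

Binding: cutting and ink. Non-binding: press time (9 unused).
Since press time is not tight, its dual is 0.
From A_Bᵀ y = c: 3·y_cutting + 2·y_ink = 26; 6·y_cutting + 2·y_ink = 35.
This yields shadow prices y_cutting = 3, y_ink = 8.5.
Shadow price of cutting = 3.

3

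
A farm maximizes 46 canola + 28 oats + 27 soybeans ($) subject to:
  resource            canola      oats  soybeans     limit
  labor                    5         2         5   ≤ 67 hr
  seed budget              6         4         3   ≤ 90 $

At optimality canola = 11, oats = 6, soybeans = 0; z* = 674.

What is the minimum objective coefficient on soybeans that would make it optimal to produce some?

28

Check each constraint at x*: labor 67/67 (tight); seed budget 90/90 (tight).
From A_Bᵀ y = c: 5·y_labor + 6·y_seed budget = 46; 2·y_labor + 4·y_seed budget = 28.
→ y_labor = 2 and y_seed budget = 6.
soybeans enters the basis when its profit ≥ yᵀa₃ = 2·5 + 6·3 = 28.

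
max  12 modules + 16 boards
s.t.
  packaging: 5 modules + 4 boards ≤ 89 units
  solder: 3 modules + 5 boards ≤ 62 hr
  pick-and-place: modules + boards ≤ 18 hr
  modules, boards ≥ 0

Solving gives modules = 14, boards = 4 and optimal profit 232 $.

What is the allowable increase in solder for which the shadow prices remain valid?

28

Binding constraints: solder, pick-and-place. The basis is B = [[3,5],[1,1]] with det -2.
Per unit increase in solder, x* moves by d = (-0.5, 0.5).
The basis stays optimal until modules reaches 0; allowable increase = 28 hr.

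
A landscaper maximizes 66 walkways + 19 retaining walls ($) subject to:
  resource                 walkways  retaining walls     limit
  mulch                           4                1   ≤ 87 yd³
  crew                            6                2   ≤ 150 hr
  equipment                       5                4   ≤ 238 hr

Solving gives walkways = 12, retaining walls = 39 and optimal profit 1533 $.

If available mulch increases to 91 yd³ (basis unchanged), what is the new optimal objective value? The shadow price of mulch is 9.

Δb = 4, so new z* = 1533 + (9)·(4) = 1533 + 36 = 1569.

1569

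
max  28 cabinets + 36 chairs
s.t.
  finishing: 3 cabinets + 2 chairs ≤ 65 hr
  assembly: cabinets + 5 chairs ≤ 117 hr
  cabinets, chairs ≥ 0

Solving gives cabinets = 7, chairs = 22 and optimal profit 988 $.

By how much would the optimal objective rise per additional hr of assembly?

4

At the optimum: finishing uses 65 of 65 (binding); assembly uses 117 of 117 (binding).
Dual feasibility on the basic columns requires 3·y_finishing + 1·y_assembly = 28, 2·y_finishing + 5·y_assembly = 36.
This yields shadow prices y_finishing = 8, y_assembly = 4.
Shadow price of assembly = 4.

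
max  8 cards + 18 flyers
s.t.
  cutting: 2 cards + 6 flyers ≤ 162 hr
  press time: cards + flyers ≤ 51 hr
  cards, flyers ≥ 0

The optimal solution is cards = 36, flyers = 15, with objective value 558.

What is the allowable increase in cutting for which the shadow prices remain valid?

Binding constraints: cutting, press time. The basis is B = [[2,6],[1,1]] with det -4.
Per unit increase in cutting, x* moves by d = (-0.25, 0.25).
The basis stays optimal until cards reaches 0; allowable increase = 144 hr.

144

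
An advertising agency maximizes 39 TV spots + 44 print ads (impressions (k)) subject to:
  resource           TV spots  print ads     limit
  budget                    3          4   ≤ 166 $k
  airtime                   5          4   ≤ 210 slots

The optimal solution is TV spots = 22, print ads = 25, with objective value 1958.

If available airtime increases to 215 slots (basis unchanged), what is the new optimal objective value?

1973

Check each constraint at x*: budget 166/166 (tight); airtime 210/210 (tight).
The binding rows give the dual system: 3·y_budget + 5·y_airtime = 39 and 4·y_budget + 4·y_airtime = 44.
This yields shadow prices y_budget = 8, y_airtime = 3.
Δz = y_airtime·Δb = 3 × (5) = 15, so new z* = 1958 + 15 = 1973.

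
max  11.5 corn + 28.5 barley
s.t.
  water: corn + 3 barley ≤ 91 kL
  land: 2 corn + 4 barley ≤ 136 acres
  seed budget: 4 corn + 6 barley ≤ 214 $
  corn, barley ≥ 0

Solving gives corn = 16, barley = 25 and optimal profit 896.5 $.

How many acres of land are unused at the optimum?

4

land used = 2·16 + 4·25 = 132; slack = 136 − 132 = 4.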